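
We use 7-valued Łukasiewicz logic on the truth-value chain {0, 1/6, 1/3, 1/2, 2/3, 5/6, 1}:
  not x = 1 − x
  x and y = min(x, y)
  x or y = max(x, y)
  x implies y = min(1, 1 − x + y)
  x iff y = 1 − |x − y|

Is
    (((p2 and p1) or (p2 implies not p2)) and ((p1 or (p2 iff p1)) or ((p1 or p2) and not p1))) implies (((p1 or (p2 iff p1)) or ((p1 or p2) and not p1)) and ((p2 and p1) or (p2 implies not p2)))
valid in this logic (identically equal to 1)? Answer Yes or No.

Yes

At p1 = 1, p2 = 2/3, for instance:
p2 and p1 = 2/3 and 1 = 2/3
not p2 = not 2/3 = 1/3
p2 implies not p2 = 2/3 implies 1/3 = 2/3
(p2 and p1) or (p2 implies not p2) = 2/3 or 2/3 = 2/3
p2 iff p1 = 2/3 iff 1 = 2/3
p1 or (p2 iff p1) = 1 or 2/3 = 1
p1 or p2 = 1 or 2/3 = 1
not p1 = not 1 = 0
(p1 or p2) and not p1 = 1 and 0 = 0
(p1 or (p2 iff p1)) or ((p1 or p2) and not p1) = 1 or 0 = 1
((p2 and p1) or (p2 implies not p2)) and ((p1 or (p2 iff p1)) or ((p1 or p2) and not p1)) = 2/3 and 1 = 2/3
((p1 or (p2 iff p1)) or ((p1 or p2) and not p1)) and ((p2 and p1) or (p2 implies not p2)) = 1 and 2/3 = 2/3
(((p2 and p1) or (p2 implies not p2)) and ((p1 or (p2 iff p1)) or ((p1 or p2) and not p1))) implies (((p1 or (p2 iff p1)) or ((p1 or p2) and not p1)) and ((p2 and p1) or (p2 implies not p2))) = 2/3 implies 2/3 = 1
and checking the remaining 48 assignments likewise gives ≥ 1 in every case.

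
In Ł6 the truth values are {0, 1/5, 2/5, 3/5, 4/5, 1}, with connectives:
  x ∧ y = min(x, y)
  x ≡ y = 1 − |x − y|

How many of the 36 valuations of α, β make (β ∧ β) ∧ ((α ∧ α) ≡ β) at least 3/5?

12

value 1: 1 assignment (counts)
value 4/5: 4 assignments (counts)
value 3/5: 7 assignments (counts)
value 2/5: 9 assignments
value 1/5: 8 assignments
value 0: 7 assignments
So 12 of the 36 assignments meet the threshold.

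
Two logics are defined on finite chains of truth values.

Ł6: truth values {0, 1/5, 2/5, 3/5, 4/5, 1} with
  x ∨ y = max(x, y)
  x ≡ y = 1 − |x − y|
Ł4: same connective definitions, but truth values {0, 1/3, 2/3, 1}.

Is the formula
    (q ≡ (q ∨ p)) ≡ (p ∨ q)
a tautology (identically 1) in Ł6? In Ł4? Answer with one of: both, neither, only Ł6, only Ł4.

neither

In Ł6: at p = 0, q = 0 the value is 0 — not a tautology.
In Ł4: at p = 0, q = 0 the value is 0 — not a tautology.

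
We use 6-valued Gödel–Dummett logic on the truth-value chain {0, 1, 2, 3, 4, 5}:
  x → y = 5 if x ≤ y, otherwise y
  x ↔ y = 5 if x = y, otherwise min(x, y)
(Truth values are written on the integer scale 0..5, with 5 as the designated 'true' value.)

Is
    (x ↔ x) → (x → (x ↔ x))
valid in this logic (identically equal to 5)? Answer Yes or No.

x = 0 ↦ 5
x = 1 ↦ 5
x = 2 ↦ 5
x = 3 ↦ 5
x = 4 ↦ 5
x = 5 ↦ 5
Every assignment gives a value ≥ 5.

Yes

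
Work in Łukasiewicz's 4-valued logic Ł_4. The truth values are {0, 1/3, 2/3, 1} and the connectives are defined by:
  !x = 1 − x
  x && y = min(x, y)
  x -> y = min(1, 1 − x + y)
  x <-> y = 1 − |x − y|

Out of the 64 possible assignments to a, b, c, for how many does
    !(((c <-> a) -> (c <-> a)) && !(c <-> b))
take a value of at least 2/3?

40

value 1: 16 assignments (counts)
value 2/3: 24 assignments (counts)
value 1/3: 16 assignments
value 0: 8 assignments
So 40 of the 64 assignments meet the threshold.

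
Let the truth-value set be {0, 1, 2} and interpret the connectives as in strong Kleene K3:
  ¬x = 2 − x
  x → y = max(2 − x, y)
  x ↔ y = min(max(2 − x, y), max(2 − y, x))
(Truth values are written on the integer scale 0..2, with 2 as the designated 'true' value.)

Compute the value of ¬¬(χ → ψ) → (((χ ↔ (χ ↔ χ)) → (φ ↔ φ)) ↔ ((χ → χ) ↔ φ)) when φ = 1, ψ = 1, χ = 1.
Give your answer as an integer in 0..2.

χ → ψ = 1 → 1 = 1
¬(χ → ψ) = ¬1 = 1
¬¬(χ → ψ) = ¬1 = 1
χ ↔ χ = 1 ↔ 1 = 1
χ ↔ (χ ↔ χ) = 1 ↔ 1 = 1
φ ↔ φ = 1 ↔ 1 = 1
(χ ↔ (χ ↔ χ)) → (φ ↔ φ) = 1 → 1 = 1
χ → χ = 1 → 1 = 1
(χ → χ) ↔ φ = 1 ↔ 1 = 1
((χ ↔ (χ ↔ χ)) → (φ ↔ φ)) ↔ ((χ → χ) ↔ φ) = 1 ↔ 1 = 1
¬¬(χ → ψ) → (((χ ↔ (χ ↔ χ)) → (φ ↔ φ)) ↔ ((χ → χ) ↔ φ)) = 1 → 1 = 1

1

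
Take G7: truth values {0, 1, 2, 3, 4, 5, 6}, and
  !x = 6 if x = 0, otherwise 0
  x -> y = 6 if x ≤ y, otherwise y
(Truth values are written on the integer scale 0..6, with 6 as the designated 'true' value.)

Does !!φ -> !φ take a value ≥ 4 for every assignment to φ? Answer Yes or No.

No

Counterexample: take φ = 1.
!φ = !1 = 0
!!φ = !0 = 6
!!φ -> !φ = 6 -> 0 = 0
This gives 0, which is below 4.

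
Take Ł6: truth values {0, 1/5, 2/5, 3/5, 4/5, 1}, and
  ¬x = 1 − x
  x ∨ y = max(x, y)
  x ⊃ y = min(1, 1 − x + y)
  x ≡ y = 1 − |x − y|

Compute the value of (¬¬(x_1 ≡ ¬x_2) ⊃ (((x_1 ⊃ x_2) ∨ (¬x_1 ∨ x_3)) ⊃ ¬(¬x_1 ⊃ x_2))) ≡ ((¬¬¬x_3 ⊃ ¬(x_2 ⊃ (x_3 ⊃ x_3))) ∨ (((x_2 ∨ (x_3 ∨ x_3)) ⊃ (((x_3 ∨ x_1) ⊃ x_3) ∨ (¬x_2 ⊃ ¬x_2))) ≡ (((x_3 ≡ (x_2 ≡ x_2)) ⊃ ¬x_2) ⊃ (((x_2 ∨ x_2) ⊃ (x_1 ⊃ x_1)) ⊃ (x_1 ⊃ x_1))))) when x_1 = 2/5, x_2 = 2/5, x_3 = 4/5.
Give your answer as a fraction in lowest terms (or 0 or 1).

2/5

¬x_2 = ¬2/5 = 3/5
x_1 ≡ ¬x_2 = 2/5 ≡ 3/5 = 4/5
¬(x_1 ≡ ¬x_2) = ¬4/5 = 1/5
¬¬(x_1 ≡ ¬x_2) = ¬1/5 = 4/5
x_1 ⊃ x_2 = 2/5 ⊃ 2/5 = 1
¬x_1 = ¬2/5 = 3/5
¬x_1 ∨ x_3 = 3/5 ∨ 4/5 = 4/5
(x_1 ⊃ x_2) ∨ (¬x_1 ∨ x_3) = 1 ∨ 4/5 = 1
¬x_1 = ¬2/5 = 3/5
¬x_1 ⊃ x_2 = 3/5 ⊃ 2/5 = 4/5
¬(¬x_1 ⊃ x_2) = ¬4/5 = 1/5
((x_1 ⊃ x_2) ∨ (¬x_1 ∨ x_3)) ⊃ ¬(¬x_1 ⊃ x_2) = 1 ⊃ 1/5 = 1/5
¬¬(x_1 ≡ ¬x_2) ⊃ (((x_1 ⊃ x_2) ∨ (¬x_1 ∨ x_3)) ⊃ ¬(¬x_1 ⊃ x_2)) = 4/5 ⊃ 1/5 = 2/5
¬x_3 = ¬4/5 = 1/5
¬¬x_3 = ¬1/5 = 4/5
¬¬¬x_3 = ¬4/5 = 1/5
x_3 ⊃ x_3 = 4/5 ⊃ 4/5 = 1
x_2 ⊃ (x_3 ⊃ x_3) = 2/5 ⊃ 1 = 1
¬(x_2 ⊃ (x_3 ⊃ x_3)) = ¬1 = 0
¬¬¬x_3 ⊃ ¬(x_2 ⊃ (x_3 ⊃ x_3)) = 1/5 ⊃ 0 = 4/5
x_3 ∨ x_3 = 4/5 ∨ 4/5 = 4/5
x_2 ∨ (x_3 ∨ x_3) = 2/5 ∨ 4/5 = 4/5
x_3 ∨ x_1 = 4/5 ∨ 2/5 = 4/5
(x_3 ∨ x_1) ⊃ x_3 = 4/5 ⊃ 4/5 = 1
¬x_2 = ¬2/5 = 3/5
¬x_2 = ¬2/5 = 3/5
¬x_2 ⊃ ¬x_2 = 3/5 ⊃ 3/5 = 1
((x_3 ∨ x_1) ⊃ x_3) ∨ (¬x_2 ⊃ ¬x_2) = 1 ∨ 1 = 1
(x_2 ∨ (x_3 ∨ x_3)) ⊃ (((x_3 ∨ x_1) ⊃ x_3) ∨ (¬x_2 ⊃ ¬x_2)) = 4/5 ⊃ 1 = 1
x_2 ≡ x_2 = 2/5 ≡ 2/5 = 1
x_3 ≡ (x_2 ≡ x_2) = 4/5 ≡ 1 = 4/5
¬x_2 = ¬2/5 = 3/5
(x_3 ≡ (x_2 ≡ x_2)) ⊃ ¬x_2 = 4/5 ⊃ 3/5 = 4/5
x_2 ∨ x_2 = 2/5 ∨ 2/5 = 2/5
x_1 ⊃ x_1 = 2/5 ⊃ 2/5 = 1
(x_2 ∨ x_2) ⊃ (x_1 ⊃ x_1) = 2/5 ⊃ 1 = 1
x_1 ⊃ x_1 = 2/5 ⊃ 2/5 = 1
((x_2 ∨ x_2) ⊃ (x_1 ⊃ x_1)) ⊃ (x_1 ⊃ x_1) = 1 ⊃ 1 = 1
((x_3 ≡ (x_2 ≡ x_2)) ⊃ ¬x_2) ⊃ (((x_2 ∨ x_2) ⊃ (x_1 ⊃ x_1)) ⊃ (x_1 ⊃ x_1)) = 4/5 ⊃ 1 = 1
((x_2 ∨ (x_3 ∨ x_3)) ⊃ (((x_3 ∨ x_1) ⊃ x_3) ∨ (¬x_2 ⊃ ¬x_2))) ≡ (((x_3 ≡ (x_2 ≡ x_2)) ⊃ ¬x_2) ⊃ (((x_2 ∨ x_2) ⊃ (x_1 ⊃ x_1)) ⊃ (x_1 ⊃ x_1))) = 1 ≡ 1 = 1
(¬¬¬x_3 ⊃ ¬(x_2 ⊃ (x_3 ⊃ x_3))) ∨ (((x_2 ∨ (x_3 ∨ x_3)) ⊃ (((x_3 ∨ x_1) ⊃ x_3) ∨ (¬x_2 ⊃ ¬x_2))) ≡ (((x_3 ≡ (x_2 ≡ x_2)) ⊃ ¬x_2) ⊃ (((x_2 ∨ x_2) ⊃ (x_1 ⊃ x_1)) ⊃ (x_1 ⊃ x_1)))) = 4/5 ∨ 1 = 1
(¬¬(x_1 ≡ ¬x_2) ⊃ (((x_1 ⊃ x_2) ∨ (¬x_1 ∨ x_3)) ⊃ ¬(¬x_1 ⊃ x_2))) ≡ ((¬¬¬x_3 ⊃ ¬(x_2 ⊃ (x_3 ⊃ x_3))) ∨ (((x_2 ∨ (x_3 ∨ x_3)) ⊃ (((x_3 ∨ x_1) ⊃ x_3) ∨ (¬x_2 ⊃ ¬x_2))) ≡ (((x_3 ≡ (x_2 ≡ x_2)) ⊃ ¬x_2) ⊃ (((x_2 ∨ x_2) ⊃ (x_1 ⊃ x_1)) ⊃ (x_1 ⊃ x_1))))) = 2/5 ≡ 1 = 2/5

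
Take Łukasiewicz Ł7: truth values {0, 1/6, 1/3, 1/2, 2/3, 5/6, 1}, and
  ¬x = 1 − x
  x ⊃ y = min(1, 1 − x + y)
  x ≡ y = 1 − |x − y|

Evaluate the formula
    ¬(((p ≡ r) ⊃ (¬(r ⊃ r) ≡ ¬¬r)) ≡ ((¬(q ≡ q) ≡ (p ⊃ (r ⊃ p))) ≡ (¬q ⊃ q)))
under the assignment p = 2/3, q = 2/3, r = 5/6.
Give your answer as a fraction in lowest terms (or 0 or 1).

1/3

p ≡ r = 2/3 ≡ 5/6 = 5/6
r ⊃ r = 5/6 ⊃ 5/6 = 1
¬(r ⊃ r) = ¬1 = 0
¬r = ¬5/6 = 1/6
¬¬r = ¬1/6 = 5/6
¬(r ⊃ r) ≡ ¬¬r = 0 ≡ 5/6 = 1/6
(p ≡ r) ⊃ (¬(r ⊃ r) ≡ ¬¬r) = 5/6 ⊃ 1/6 = 1/3
q ≡ q = 2/3 ≡ 2/3 = 1
¬(q ≡ q) = ¬1 = 0
r ⊃ p = 5/6 ⊃ 2/3 = 5/6
p ⊃ (r ⊃ p) = 2/3 ⊃ 5/6 = 1
¬(q ≡ q) ≡ (p ⊃ (r ⊃ p)) = 0 ≡ 1 = 0
¬q = ¬2/3 = 1/3
¬q ⊃ q = 1/3 ⊃ 2/3 = 1
(¬(q ≡ q) ≡ (p ⊃ (r ⊃ p))) ≡ (¬q ⊃ q) = 0 ≡ 1 = 0
((p ≡ r) ⊃ (¬(r ⊃ r) ≡ ¬¬r)) ≡ ((¬(q ≡ q) ≡ (p ⊃ (r ⊃ p))) ≡ (¬q ⊃ q)) = 1/3 ≡ 0 = 2/3
¬(((p ≡ r) ⊃ (¬(r ⊃ r) ≡ ¬¬r)) ≡ ((¬(q ≡ q) ≡ (p ⊃ (r ⊃ p))) ≡ (¬q ⊃ q))) = ¬2/3 = 1/3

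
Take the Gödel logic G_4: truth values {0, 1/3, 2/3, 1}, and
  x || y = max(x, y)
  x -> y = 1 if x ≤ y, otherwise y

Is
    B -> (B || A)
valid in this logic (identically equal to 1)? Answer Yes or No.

Yes

A = 0, B = 0 ↦ 1
A = 0, B = 1/3 ↦ 1
A = 0, B = 2/3 ↦ 1
A = 0, B = 1 ↦ 1
A = 1/3, B = 0 ↦ 1
A = 1/3, B = 1/3 ↦ 1
A = 1/3, B = 2/3 ↦ 1
A = 1/3, B = 1 ↦ 1
A = 2/3, B = 0 ↦ 1
A = 2/3, B = 1/3 ↦ 1
A = 2/3, B = 2/3 ↦ 1
A = 2/3, B = 1 ↦ 1
A = 1, B = 0 ↦ 1
A = 1, B = 1/3 ↦ 1
A = 1, B = 2/3 ↦ 1
A = 1, B = 1 ↦ 1
Every assignment gives a value ≥ 1.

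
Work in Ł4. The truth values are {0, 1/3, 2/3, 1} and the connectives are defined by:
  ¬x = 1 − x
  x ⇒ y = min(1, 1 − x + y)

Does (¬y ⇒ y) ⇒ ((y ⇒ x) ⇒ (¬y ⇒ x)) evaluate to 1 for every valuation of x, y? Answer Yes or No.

x = 0, y = 0 ↦ 1
x = 0, y = 1/3 ↦ 1
x = 0, y = 2/3 ↦ 1
x = 0, y = 1 ↦ 1
x = 1/3, y = 0 ↦ 1
x = 1/3, y = 1/3 ↦ 1
x = 1/3, y = 2/3 ↦ 1
x = 1/3, y = 1 ↦ 1
x = 2/3, y = 0 ↦ 1
x = 2/3, y = 1/3 ↦ 1
x = 2/3, y = 2/3 ↦ 1
x = 2/3, y = 1 ↦ 1
x = 1, y = 0 ↦ 1
x = 1, y = 1/3 ↦ 1
x = 1, y = 2/3 ↦ 1
x = 1, y = 1 ↦ 1
Every assignment gives a value ≥ 1.

Yes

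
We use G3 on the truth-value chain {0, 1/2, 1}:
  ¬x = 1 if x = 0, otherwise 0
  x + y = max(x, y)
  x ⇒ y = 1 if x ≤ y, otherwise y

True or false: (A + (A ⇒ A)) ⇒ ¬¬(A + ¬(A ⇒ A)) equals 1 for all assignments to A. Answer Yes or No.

No

Counterexample: take A = 0.
A ⇒ A = 0 ⇒ 0 = 1
A + (A ⇒ A) = 0 + 1 = 1
A ⇒ A = 0 ⇒ 0 = 1
¬(A ⇒ A) = ¬1 = 0
A + ¬(A ⇒ A) = 0 + 0 = 0
¬(A + ¬(A ⇒ A)) = ¬0 = 1
¬¬(A + ¬(A ⇒ A)) = ¬1 = 0
(A + (A ⇒ A)) ⇒ ¬¬(A + ¬(A ⇒ A)) = 1 ⇒ 0 = 0
This gives 0 ≠ 1.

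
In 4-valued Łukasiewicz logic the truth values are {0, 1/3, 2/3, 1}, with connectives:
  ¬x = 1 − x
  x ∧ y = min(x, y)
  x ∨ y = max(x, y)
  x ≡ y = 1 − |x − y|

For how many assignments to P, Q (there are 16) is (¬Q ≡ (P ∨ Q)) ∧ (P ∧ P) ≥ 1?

P = 0, Q = 0 ↦ 0  <
P = 0, Q = 1/3 ↦ 0  <
P = 0, Q = 2/3 ↦ 0  <
P = 0, Q = 1 ↦ 0  <
P = 1/3, Q = 0 ↦ 1/3  <
P = 1/3, Q = 1/3 ↦ 1/3  <
P = 1/3, Q = 2/3 ↦ 1/3  <
P = 1/3, Q = 1 ↦ 0  <
P = 2/3, Q = 0 ↦ 2/3  <
P = 2/3, Q = 1/3 ↦ 2/3  <
P = 2/3, Q = 2/3 ↦ 2/3  <
P = 2/3, Q = 1 ↦ 0  <
P = 1, Q = 0 ↦ 1  ≥
P = 1, Q = 1/3 ↦ 2/3  <
P = 1, Q = 2/3 ↦ 1/3  <
P = 1, Q = 1 ↦ 0  <
So 1 of the 16 assignments meets the threshold.

1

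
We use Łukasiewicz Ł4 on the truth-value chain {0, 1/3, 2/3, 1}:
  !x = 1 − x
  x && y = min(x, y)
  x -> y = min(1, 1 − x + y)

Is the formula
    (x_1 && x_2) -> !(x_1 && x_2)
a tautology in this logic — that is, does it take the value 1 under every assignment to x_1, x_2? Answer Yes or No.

Counterexample: take x_1 = 2/3, x_2 = 2/3.
x_1 && x_2 = 2/3 && 2/3 = 2/3
x_1 && x_2 = 2/3 && 2/3 = 2/3
!(x_1 && x_2) = !2/3 = 1/3
(x_1 && x_2) -> !(x_1 && x_2) = 2/3 -> 1/3 = 2/3
This gives 2/3 ≠ 1.

No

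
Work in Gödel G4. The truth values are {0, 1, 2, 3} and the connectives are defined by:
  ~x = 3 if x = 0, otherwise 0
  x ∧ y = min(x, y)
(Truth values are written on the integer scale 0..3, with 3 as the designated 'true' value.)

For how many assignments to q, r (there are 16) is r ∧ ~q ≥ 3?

q = 0, r = 0 ↦ 0  <
q = 0, r = 1 ↦ 1  <
q = 0, r = 2 ↦ 2  <
q = 0, r = 3 ↦ 3  ≥
q = 1, r = 0 ↦ 0  <
q = 1, r = 1 ↦ 0  <
q = 1, r = 2 ↦ 0  <
q = 1, r = 3 ↦ 0  <
q = 2, r = 0 ↦ 0  <
q = 2, r = 1 ↦ 0  <
q = 2, r = 2 ↦ 0  <
q = 2, r = 3 ↦ 0  <
q = 3, r = 0 ↦ 0  <
q = 3, r = 1 ↦ 0  <
q = 3, r = 2 ↦ 0  <
q = 3, r = 3 ↦ 0  <
So 1 of the 16 assignments meets the threshold.

1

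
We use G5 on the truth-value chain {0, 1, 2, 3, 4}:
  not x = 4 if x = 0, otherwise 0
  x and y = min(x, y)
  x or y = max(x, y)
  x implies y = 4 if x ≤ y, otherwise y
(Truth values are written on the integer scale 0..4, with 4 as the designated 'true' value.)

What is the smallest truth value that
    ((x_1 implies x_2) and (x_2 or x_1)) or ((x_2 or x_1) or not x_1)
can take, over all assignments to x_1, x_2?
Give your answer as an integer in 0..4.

Take x_1 = 1, x_2 = 0:
x_1 implies x_2 = 1 implies 0 = 0
x_2 or x_1 = 0 or 1 = 1
(x_1 implies x_2) and (x_2 or x_1) = 0 and 1 = 0
x_2 or x_1 = 0 or 1 = 1
not x_1 = not 1 = 0
(x_2 or x_1) or not x_1 = 1 or 0 = 1
((x_1 implies x_2) and (x_2 or x_1)) or ((x_2 or x_1) or not x_1) = 0 or 1 = 1
No assignment yields a value below 1, so this is the minimum.

1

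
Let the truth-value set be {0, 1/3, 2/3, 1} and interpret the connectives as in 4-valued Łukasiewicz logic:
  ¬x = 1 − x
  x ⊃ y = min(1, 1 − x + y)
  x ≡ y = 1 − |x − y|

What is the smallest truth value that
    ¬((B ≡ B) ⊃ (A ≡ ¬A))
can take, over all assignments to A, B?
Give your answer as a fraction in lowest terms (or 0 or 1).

Take A = 1/3, B = 0:
B ≡ B = 0 ≡ 0 = 1
¬A = ¬1/3 = 2/3
A ≡ ¬A = 1/3 ≡ 2/3 = 2/3
(B ≡ B) ⊃ (A ≡ ¬A) = 1 ⊃ 2/3 = 2/3
¬((B ≡ B) ⊃ (A ≡ ¬A)) = ¬2/3 = 1/3
No assignment yields a value below 1/3, so this is the minimum.

1/3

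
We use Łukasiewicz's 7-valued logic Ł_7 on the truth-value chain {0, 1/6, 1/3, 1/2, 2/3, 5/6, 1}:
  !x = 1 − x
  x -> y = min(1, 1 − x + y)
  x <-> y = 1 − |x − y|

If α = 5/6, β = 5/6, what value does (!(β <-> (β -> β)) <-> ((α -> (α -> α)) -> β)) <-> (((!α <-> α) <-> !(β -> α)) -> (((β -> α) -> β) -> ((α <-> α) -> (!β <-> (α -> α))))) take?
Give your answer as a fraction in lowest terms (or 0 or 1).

β -> β = 5/6 -> 5/6 = 1
β <-> (β -> β) = 5/6 <-> 1 = 5/6
!(β <-> (β -> β)) = !5/6 = 1/6
α -> α = 5/6 -> 5/6 = 1
α -> (α -> α) = 5/6 -> 1 = 1
(α -> (α -> α)) -> β = 1 -> 5/6 = 5/6
!(β <-> (β -> β)) <-> ((α -> (α -> α)) -> β) = 1/6 <-> 5/6 = 1/3
!α = !5/6 = 1/6
!α <-> α = 1/6 <-> 5/6 = 1/3
β -> α = 5/6 -> 5/6 = 1
!(β -> α) = !1 = 0
(!α <-> α) <-> !(β -> α) = 1/3 <-> 0 = 2/3
β -> α = 5/6 -> 5/6 = 1
(β -> α) -> β = 1 -> 5/6 = 5/6
α <-> α = 5/6 <-> 5/6 = 1
!β = !5/6 = 1/6
α -> α = 5/6 -> 5/6 = 1
!β <-> (α -> α) = 1/6 <-> 1 = 1/6
(α <-> α) -> (!β <-> (α -> α)) = 1 -> 1/6 = 1/6
((β -> α) -> β) -> ((α <-> α) -> (!β <-> (α -> α))) = 5/6 -> 1/6 = 1/3
((!α <-> α) <-> !(β -> α)) -> (((β -> α) -> β) -> ((α <-> α) -> (!β <-> (α -> α)))) = 2/3 -> 1/3 = 2/3
(!(β <-> (β -> β)) <-> ((α -> (α -> α)) -> β)) <-> (((!α <-> α) <-> !(β -> α)) -> (((β -> α) -> β) -> ((α <-> α) -> (!β <-> (α -> α))))) = 1/3 <-> 2/3 = 2/3

2/3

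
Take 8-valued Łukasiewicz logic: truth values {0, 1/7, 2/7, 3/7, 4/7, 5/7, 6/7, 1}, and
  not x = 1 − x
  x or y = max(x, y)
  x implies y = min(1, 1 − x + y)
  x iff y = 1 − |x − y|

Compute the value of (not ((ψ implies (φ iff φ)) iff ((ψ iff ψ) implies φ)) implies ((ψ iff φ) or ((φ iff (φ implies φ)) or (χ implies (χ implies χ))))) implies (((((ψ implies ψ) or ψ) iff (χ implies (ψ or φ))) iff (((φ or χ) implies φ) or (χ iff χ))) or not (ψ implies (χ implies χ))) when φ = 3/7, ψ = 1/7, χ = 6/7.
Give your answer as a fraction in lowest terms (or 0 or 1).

4/7

φ iff φ = 3/7 iff 3/7 = 1
ψ implies (φ iff φ) = 1/7 implies 1 = 1
ψ iff ψ = 1/7 iff 1/7 = 1
(ψ iff ψ) implies φ = 1 implies 3/7 = 3/7
(ψ implies (φ iff φ)) iff ((ψ iff ψ) implies φ) = 1 iff 3/7 = 3/7
not ((ψ implies (φ iff φ)) iff ((ψ iff ψ) implies φ)) = not 3/7 = 4/7
ψ iff φ = 1/7 iff 3/7 = 5/7
φ implies φ = 3/7 implies 3/7 = 1
φ iff (φ implies φ) = 3/7 iff 1 = 3/7
χ implies χ = 6/7 implies 6/7 = 1
χ implies (χ implies χ) = 6/7 implies 1 = 1
(φ iff (φ implies φ)) or (χ implies (χ implies χ)) = 3/7 or 1 = 1
(ψ iff φ) or ((φ iff (φ implies φ)) or (χ implies (χ implies χ))) = 5/7 or 1 = 1
not ((ψ implies (φ iff φ)) iff ((ψ iff ψ) implies φ)) implies ((ψ iff φ) or ((φ iff (φ implies φ)) or (χ implies (χ implies χ)))) = 4/7 implies 1 = 1
ψ implies ψ = 1/7 implies 1/7 = 1
(ψ implies ψ) or ψ = 1 or 1/7 = 1
ψ or φ = 1/7 or 3/7 = 3/7
χ implies (ψ or φ) = 6/7 implies 3/7 = 4/7
((ψ implies ψ) or ψ) iff (χ implies (ψ or φ)) = 1 iff 4/7 = 4/7
φ or χ = 3/7 or 6/7 = 6/7
(φ or χ) implies φ = 6/7 implies 3/7 = 4/7
χ iff χ = 6/7 iff 6/7 = 1
((φ or χ) implies φ) or (χ iff χ) = 4/7 or 1 = 1
(((ψ implies ψ) or ψ) iff (χ implies (ψ or φ))) iff (((φ or χ) implies φ) or (χ iff χ)) = 4/7 iff 1 = 4/7
χ implies χ = 6/7 implies 6/7 = 1
ψ implies (χ implies χ) = 1/7 implies 1 = 1
not (ψ implies (χ implies χ)) = not 1 = 0
((((ψ implies ψ) or ψ) iff (χ implies (ψ or φ))) iff (((φ or χ) implies φ) or (χ iff χ))) or not (ψ implies (χ implies χ)) = 4/7 or 0 = 4/7
(not ((ψ implies (φ iff φ)) iff ((ψ iff ψ) implies φ)) implies ((ψ iff φ) or ((φ iff (φ implies φ)) or (χ implies (χ implies χ))))) implies (((((ψ implies ψ) or ψ) iff (χ implies (ψ or φ))) iff (((φ or χ) implies φ) or (χ iff χ))) or not (ψ implies (χ implies χ))) = 1 implies 4/7 = 4/7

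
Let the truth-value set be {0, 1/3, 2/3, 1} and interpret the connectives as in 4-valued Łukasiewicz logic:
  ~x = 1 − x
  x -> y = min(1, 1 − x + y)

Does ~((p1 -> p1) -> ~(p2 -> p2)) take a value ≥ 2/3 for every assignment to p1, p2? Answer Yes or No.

p1 = 0, p2 = 0 ↦ 1
p1 = 0, p2 = 1/3 ↦ 1
p1 = 0, p2 = 2/3 ↦ 1
p1 = 0, p2 = 1 ↦ 1
p1 = 1/3, p2 = 0 ↦ 1
p1 = 1/3, p2 = 1/3 ↦ 1
p1 = 1/3, p2 = 2/3 ↦ 1
p1 = 1/3, p2 = 1 ↦ 1
p1 = 2/3, p2 = 0 ↦ 1
p1 = 2/3, p2 = 1/3 ↦ 1
p1 = 2/3, p2 = 2/3 ↦ 1
p1 = 2/3, p2 = 1 ↦ 1
p1 = 1, p2 = 0 ↦ 1
p1 = 1, p2 = 1/3 ↦ 1
p1 = 1, p2 = 2/3 ↦ 1
p1 = 1, p2 = 1 ↦ 1
Every assignment gives a value ≥ 2/3.

Yes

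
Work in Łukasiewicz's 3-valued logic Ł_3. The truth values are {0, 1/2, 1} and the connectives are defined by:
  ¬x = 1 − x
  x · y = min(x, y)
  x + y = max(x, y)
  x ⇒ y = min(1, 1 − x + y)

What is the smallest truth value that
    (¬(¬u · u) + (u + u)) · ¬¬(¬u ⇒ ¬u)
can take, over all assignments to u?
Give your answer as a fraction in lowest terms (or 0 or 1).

1/2

Take u = 1/2:
¬u = ¬1/2 = 1/2
¬u · u = 1/2 · 1/2 = 1/2
¬(¬u · u) = ¬1/2 = 1/2
u + u = 1/2 + 1/2 = 1/2
¬(¬u · u) + (u + u) = 1/2 + 1/2 = 1/2
¬u = ¬1/2 = 1/2
¬u = ¬1/2 = 1/2
¬u ⇒ ¬u = 1/2 ⇒ 1/2 = 1
¬(¬u ⇒ ¬u) = ¬1 = 0
¬¬(¬u ⇒ ¬u) = ¬0 = 1
(¬(¬u · u) + (u + u)) · ¬¬(¬u ⇒ ¬u) = 1/2 · 1 = 1/2
No assignment yields a value below 1/2, so this is the minimum.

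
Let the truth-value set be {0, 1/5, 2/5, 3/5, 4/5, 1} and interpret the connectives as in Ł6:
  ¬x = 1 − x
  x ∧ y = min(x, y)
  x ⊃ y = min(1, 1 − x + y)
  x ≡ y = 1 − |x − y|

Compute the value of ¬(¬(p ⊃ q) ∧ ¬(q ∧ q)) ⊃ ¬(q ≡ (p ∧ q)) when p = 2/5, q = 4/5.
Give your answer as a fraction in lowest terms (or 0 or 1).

p ⊃ q = 2/5 ⊃ 4/5 = 1
¬(p ⊃ q) = ¬1 = 0
q ∧ q = 4/5 ∧ 4/5 = 4/5
¬(q ∧ q) = ¬4/5 = 1/5
¬(p ⊃ q) ∧ ¬(q ∧ q) = 0 ∧ 1/5 = 0
¬(¬(p ⊃ q) ∧ ¬(q ∧ q)) = ¬0 = 1
p ∧ q = 2/5 ∧ 4/5 = 2/5
q ≡ (p ∧ q) = 4/5 ≡ 2/5 = 3/5
¬(q ≡ (p ∧ q)) = ¬3/5 = 2/5
¬(¬(p ⊃ q) ∧ ¬(q ∧ q)) ⊃ ¬(q ≡ (p ∧ q)) = 1 ⊃ 2/5 = 2/5

2/5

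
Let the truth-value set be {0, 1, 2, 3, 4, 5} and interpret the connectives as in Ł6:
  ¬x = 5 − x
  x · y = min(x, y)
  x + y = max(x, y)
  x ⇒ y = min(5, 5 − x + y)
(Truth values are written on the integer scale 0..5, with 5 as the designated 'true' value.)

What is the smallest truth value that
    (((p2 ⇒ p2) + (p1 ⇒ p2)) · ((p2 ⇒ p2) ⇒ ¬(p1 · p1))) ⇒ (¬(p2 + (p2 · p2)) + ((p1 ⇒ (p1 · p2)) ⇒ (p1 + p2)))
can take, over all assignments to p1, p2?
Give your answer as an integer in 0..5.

3

Take p1 = 0, p2 = 2:
p2 ⇒ p2 = 2 ⇒ 2 = 5
p1 ⇒ p2 = 0 ⇒ 2 = 5
(p2 ⇒ p2) + (p1 ⇒ p2) = 5 + 5 = 5
p2 ⇒ p2 = 2 ⇒ 2 = 5
p1 · p1 = 0 · 0 = 0
¬(p1 · p1) = ¬0 = 5
(p2 ⇒ p2) ⇒ ¬(p1 · p1) = 5 ⇒ 5 = 5
((p2 ⇒ p2) + (p1 ⇒ p2)) · ((p2 ⇒ p2) ⇒ ¬(p1 · p1)) = 5 · 5 = 5
p2 · p2 = 2 · 2 = 2
p2 + (p2 · p2) = 2 + 2 = 2
¬(p2 + (p2 · p2)) = ¬2 = 3
p1 · p2 = 0 · 2 = 0
p1 ⇒ (p1 · p2) = 0 ⇒ 0 = 5
p1 + p2 = 0 + 2 = 2
(p1 ⇒ (p1 · p2)) ⇒ (p1 + p2) = 5 ⇒ 2 = 2
¬(p2 + (p2 · p2)) + ((p1 ⇒ (p1 · p2)) ⇒ (p1 + p2)) = 3 + 2 = 3
(((p2 ⇒ p2) + (p1 ⇒ p2)) · ((p2 ⇒ p2) ⇒ ¬(p1 · p1))) ⇒ (¬(p2 + (p2 · p2)) + ((p1 ⇒ (p1 · p2)) ⇒ (p1 + p2))) = 5 ⇒ 3 = 3
No assignment yields a value below 3, so this is the minimum.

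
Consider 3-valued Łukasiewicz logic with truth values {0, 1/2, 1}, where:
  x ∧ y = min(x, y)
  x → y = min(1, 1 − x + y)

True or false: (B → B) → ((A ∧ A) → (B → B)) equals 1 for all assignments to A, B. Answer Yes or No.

Yes

A = 0, B = 0 ↦ 1
A = 0, B = 1/2 ↦ 1
A = 0, B = 1 ↦ 1
A = 1/2, B = 0 ↦ 1
A = 1/2, B = 1/2 ↦ 1
A = 1/2, B = 1 ↦ 1
A = 1, B = 0 ↦ 1
A = 1, B = 1/2 ↦ 1
A = 1, B = 1 ↦ 1
Every assignment gives a value ≥ 1.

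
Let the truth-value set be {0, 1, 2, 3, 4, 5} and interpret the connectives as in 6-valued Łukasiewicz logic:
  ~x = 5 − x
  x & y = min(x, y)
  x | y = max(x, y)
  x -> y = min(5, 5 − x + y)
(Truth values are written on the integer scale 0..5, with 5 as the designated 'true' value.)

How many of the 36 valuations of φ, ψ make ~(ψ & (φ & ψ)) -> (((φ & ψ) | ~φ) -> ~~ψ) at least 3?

value 5: 24 assignments (counts)
value 4: 4 assignments (counts)
value 3: 3 assignments (counts)
value 2: 2 assignments
value 1: 2 assignments
value 0: 1 assignment
So 31 of the 36 assignments meet the threshold.

31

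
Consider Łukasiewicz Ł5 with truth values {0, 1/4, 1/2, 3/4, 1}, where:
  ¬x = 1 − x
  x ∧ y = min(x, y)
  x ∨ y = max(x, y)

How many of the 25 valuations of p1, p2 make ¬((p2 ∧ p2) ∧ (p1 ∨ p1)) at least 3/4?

value 1: 9 assignments (counts)
value 3/4: 7 assignments (counts)
value 1/2: 5 assignments
value 1/4: 3 assignments
value 0: 1 assignment
So 16 of the 25 assignments meet the threshold.

16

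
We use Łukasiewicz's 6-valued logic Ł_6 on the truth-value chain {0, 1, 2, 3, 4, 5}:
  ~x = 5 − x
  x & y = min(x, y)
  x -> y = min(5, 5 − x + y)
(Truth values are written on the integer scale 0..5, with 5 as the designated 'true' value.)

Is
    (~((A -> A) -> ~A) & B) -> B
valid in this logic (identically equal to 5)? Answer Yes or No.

At A = 4, B = 4, for instance:
A -> A = 4 -> 4 = 5
~A = ~4 = 1
(A -> A) -> ~A = 5 -> 1 = 1
~((A -> A) -> ~A) = ~1 = 4
~((A -> A) -> ~A) & B = 4 & 4 = 4
(~((A -> A) -> ~A) & B) -> B = 4 -> 4 = 5
and checking the remaining 35 assignments likewise gives ≥ 5 in every case.

Yes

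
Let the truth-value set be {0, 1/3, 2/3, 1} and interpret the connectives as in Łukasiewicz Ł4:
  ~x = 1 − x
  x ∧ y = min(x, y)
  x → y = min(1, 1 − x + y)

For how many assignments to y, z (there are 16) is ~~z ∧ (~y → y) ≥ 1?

2

y = 0, z = 0 ↦ 0  <
y = 0, z = 1/3 ↦ 0  <
y = 0, z = 2/3 ↦ 0  <
y = 0, z = 1 ↦ 0  <
y = 1/3, z = 0 ↦ 0  <
y = 1/3, z = 1/3 ↦ 1/3  <
y = 1/3, z = 2/3 ↦ 2/3  <
y = 1/3, z = 1 ↦ 2/3  <
y = 2/3, z = 0 ↦ 0  <
y = 2/3, z = 1/3 ↦ 1/3  <
y = 2/3, z = 2/3 ↦ 2/3  <
y = 2/3, z = 1 ↦ 1  ≥
y = 1, z = 0 ↦ 0  <
y = 1, z = 1/3 ↦ 1/3  <
y = 1, z = 2/3 ↦ 2/3  <
y = 1, z = 1 ↦ 1  ≥
So 2 of the 16 assignments meet the threshold.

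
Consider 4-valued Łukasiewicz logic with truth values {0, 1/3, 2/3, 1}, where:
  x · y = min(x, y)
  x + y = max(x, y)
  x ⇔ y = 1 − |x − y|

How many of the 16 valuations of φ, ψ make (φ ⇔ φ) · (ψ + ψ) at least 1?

4

φ = 0, ψ = 0 ↦ 0  <
φ = 0, ψ = 1/3 ↦ 1/3  <
φ = 0, ψ = 2/3 ↦ 2/3  <
φ = 0, ψ = 1 ↦ 1  ≥
φ = 1/3, ψ = 0 ↦ 0  <
φ = 1/3, ψ = 1/3 ↦ 1/3  <
φ = 1/3, ψ = 2/3 ↦ 2/3  <
φ = 1/3, ψ = 1 ↦ 1  ≥
φ = 2/3, ψ = 0 ↦ 0  <
φ = 2/3, ψ = 1/3 ↦ 1/3  <
φ = 2/3, ψ = 2/3 ↦ 2/3  <
φ = 2/3, ψ = 1 ↦ 1  ≥
φ = 1, ψ = 0 ↦ 0  <
φ = 1, ψ = 1/3 ↦ 1/3  <
φ = 1, ψ = 2/3 ↦ 2/3  <
φ = 1, ψ = 1 ↦ 1  ≥
So 4 of the 16 assignments meet the threshold.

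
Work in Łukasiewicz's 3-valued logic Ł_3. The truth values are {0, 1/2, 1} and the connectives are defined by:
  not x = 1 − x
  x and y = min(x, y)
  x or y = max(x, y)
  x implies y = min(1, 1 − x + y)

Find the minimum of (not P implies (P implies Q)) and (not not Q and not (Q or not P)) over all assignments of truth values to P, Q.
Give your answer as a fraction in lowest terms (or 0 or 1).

0

Take P = 0, Q = 0:
not P = not 0 = 1
P implies Q = 0 implies 0 = 1
not P implies (P implies Q) = 1 implies 1 = 1
not Q = not 0 = 1
not not Q = not 1 = 0
not P = not 0 = 1
Q or not P = 0 or 1 = 1
not (Q or not P) = not 1 = 0
not not Q and not (Q or not P) = 0 and 0 = 0
(not P implies (P implies Q)) and (not not Q and not (Q or not P)) = 1 and 0 = 0
No assignment yields a value below 0, so this is the minimum.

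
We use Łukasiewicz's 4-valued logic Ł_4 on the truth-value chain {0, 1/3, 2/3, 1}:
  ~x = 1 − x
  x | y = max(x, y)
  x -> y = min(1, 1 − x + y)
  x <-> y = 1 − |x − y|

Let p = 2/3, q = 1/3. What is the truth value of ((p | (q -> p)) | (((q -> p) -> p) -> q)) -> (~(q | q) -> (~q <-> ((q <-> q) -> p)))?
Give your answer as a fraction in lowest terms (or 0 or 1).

q -> p = 1/3 -> 2/3 = 1
p | (q -> p) = 2/3 | 1 = 1
q -> p = 1/3 -> 2/3 = 1
(q -> p) -> p = 1 -> 2/3 = 2/3
((q -> p) -> p) -> q = 2/3 -> 1/3 = 2/3
(p | (q -> p)) | (((q -> p) -> p) -> q) = 1 | 2/3 = 1
q | q = 1/3 | 1/3 = 1/3
~(q | q) = ~1/3 = 2/3
~q = ~1/3 = 2/3
q <-> q = 1/3 <-> 1/3 = 1
(q <-> q) -> p = 1 -> 2/3 = 2/3
~q <-> ((q <-> q) -> p) = 2/3 <-> 2/3 = 1
~(q | q) -> (~q <-> ((q <-> q) -> p)) = 2/3 -> 1 = 1
((p | (q -> p)) | (((q -> p) -> p) -> q)) -> (~(q | q) -> (~q <-> ((q <-> q) -> p))) = 1 -> 1 = 1

1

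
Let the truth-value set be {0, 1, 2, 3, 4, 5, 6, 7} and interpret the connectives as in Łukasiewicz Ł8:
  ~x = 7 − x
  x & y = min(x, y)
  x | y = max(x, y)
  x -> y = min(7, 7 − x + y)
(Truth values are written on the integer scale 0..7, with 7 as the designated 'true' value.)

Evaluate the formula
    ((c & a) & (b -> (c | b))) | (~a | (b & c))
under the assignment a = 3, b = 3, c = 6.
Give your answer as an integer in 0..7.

c & a = 6 & 3 = 3
c | b = 6 | 3 = 6
b -> (c | b) = 3 -> 6 = 7
(c & a) & (b -> (c | b)) = 3 & 7 = 3
~a = ~3 = 4
b & c = 3 & 6 = 3
~a | (b & c) = 4 | 3 = 4
((c & a) & (b -> (c | b))) | (~a | (b & c)) = 3 | 4 = 4

4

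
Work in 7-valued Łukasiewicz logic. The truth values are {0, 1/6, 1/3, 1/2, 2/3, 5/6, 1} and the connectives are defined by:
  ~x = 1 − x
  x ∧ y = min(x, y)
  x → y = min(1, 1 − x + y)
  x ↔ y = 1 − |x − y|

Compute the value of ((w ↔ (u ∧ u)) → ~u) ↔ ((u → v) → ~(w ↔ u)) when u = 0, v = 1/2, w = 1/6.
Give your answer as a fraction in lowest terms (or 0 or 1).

1/6

u ∧ u = 0 ∧ 0 = 0
w ↔ (u ∧ u) = 1/6 ↔ 0 = 5/6
~u = ~0 = 1
(w ↔ (u ∧ u)) → ~u = 5/6 → 1 = 1
u → v = 0 → 1/2 = 1
w ↔ u = 1/6 ↔ 0 = 5/6
~(w ↔ u) = ~5/6 = 1/6
(u → v) → ~(w ↔ u) = 1 → 1/6 = 1/6
((w ↔ (u ∧ u)) → ~u) ↔ ((u → v) → ~(w ↔ u)) = 1 ↔ 1/6 = 1/6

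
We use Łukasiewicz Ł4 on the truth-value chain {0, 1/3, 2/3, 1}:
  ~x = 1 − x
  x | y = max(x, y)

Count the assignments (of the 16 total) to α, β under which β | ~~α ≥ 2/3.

12

α = 0, β = 0 ↦ 0  <
α = 0, β = 1/3 ↦ 1/3  <
α = 0, β = 2/3 ↦ 2/3  ≥
α = 0, β = 1 ↦ 1  ≥
α = 1/3, β = 0 ↦ 1/3  <
α = 1/3, β = 1/3 ↦ 1/3  <
α = 1/3, β = 2/3 ↦ 2/3  ≥
α = 1/3, β = 1 ↦ 1  ≥
α = 2/3, β = 0 ↦ 2/3  ≥
α = 2/3, β = 1/3 ↦ 2/3  ≥
α = 2/3, β = 2/3 ↦ 2/3  ≥
α = 2/3, β = 1 ↦ 1  ≥
α = 1, β = 0 ↦ 1  ≥
α = 1, β = 1/3 ↦ 1  ≥
α = 1, β = 2/3 ↦ 1  ≥
α = 1, β = 1 ↦ 1  ≥
So 12 of the 16 assignments meet the threshold.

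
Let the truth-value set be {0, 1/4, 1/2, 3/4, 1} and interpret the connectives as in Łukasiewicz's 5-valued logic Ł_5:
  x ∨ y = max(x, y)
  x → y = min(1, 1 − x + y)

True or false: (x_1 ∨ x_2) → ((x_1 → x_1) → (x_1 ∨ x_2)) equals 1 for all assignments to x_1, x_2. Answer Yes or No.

Yes

At x_1 = 1/4, x_2 = 3/4, for instance:
x_1 ∨ x_2 = 1/4 ∨ 3/4 = 3/4
x_1 → x_1 = 1/4 → 1/4 = 1
(x_1 → x_1) → (x_1 ∨ x_2) = 1 → 3/4 = 3/4
(x_1 ∨ x_2) → ((x_1 → x_1) → (x_1 ∨ x_2)) = 3/4 → 3/4 = 1
and checking the remaining 24 assignments likewise gives ≥ 1 in every case.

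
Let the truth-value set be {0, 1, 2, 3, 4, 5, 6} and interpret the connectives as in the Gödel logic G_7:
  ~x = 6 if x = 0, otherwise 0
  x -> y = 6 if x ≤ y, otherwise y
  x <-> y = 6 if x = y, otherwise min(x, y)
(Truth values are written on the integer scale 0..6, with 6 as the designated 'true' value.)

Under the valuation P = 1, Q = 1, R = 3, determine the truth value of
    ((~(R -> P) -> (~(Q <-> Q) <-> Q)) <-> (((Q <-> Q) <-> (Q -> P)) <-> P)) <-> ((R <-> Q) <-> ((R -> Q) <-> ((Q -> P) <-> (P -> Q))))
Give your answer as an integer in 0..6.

R -> P = 3 -> 1 = 1
~(R -> P) = ~1 = 0
Q <-> Q = 1 <-> 1 = 6
~(Q <-> Q) = ~6 = 0
~(Q <-> Q) <-> Q = 0 <-> 1 = 0
~(R -> P) -> (~(Q <-> Q) <-> Q) = 0 -> 0 = 6
Q <-> Q = 1 <-> 1 = 6
Q -> P = 1 -> 1 = 6
(Q <-> Q) <-> (Q -> P) = 6 <-> 6 = 6
((Q <-> Q) <-> (Q -> P)) <-> P = 6 <-> 1 = 1
(~(R -> P) -> (~(Q <-> Q) <-> Q)) <-> (((Q <-> Q) <-> (Q -> P)) <-> P) = 6 <-> 1 = 1
R <-> Q = 3 <-> 1 = 1
R -> Q = 3 -> 1 = 1
Q -> P = 1 -> 1 = 6
P -> Q = 1 -> 1 = 6
(Q -> P) <-> (P -> Q) = 6 <-> 6 = 6
(R -> Q) <-> ((Q -> P) <-> (P -> Q)) = 1 <-> 6 = 1
(R <-> Q) <-> ((R -> Q) <-> ((Q -> P) <-> (P -> Q))) = 1 <-> 1 = 6
((~(R -> P) -> (~(Q <-> Q) <-> Q)) <-> (((Q <-> Q) <-> (Q -> P)) <-> P)) <-> ((R <-> Q) <-> ((R -> Q) <-> ((Q -> P) <-> (P -> Q)))) = 1 <-> 6 = 1

1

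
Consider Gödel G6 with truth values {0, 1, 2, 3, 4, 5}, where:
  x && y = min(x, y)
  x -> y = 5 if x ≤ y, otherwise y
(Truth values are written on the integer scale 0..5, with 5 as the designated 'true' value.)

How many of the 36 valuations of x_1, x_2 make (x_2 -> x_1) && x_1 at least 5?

6

value 5: 6 assignments (counts)
value 4: 6 assignments
value 3: 6 assignments
value 2: 6 assignments
value 1: 6 assignments
value 0: 6 assignments
So 6 of the 36 assignments meet the threshold.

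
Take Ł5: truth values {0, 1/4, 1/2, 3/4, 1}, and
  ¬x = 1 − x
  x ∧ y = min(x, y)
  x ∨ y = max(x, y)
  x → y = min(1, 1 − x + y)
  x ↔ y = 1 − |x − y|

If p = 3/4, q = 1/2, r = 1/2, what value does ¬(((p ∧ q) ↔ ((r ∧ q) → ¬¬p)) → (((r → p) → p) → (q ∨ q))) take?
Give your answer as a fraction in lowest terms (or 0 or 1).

0

p ∧ q = 3/4 ∧ 1/2 = 1/2
r ∧ q = 1/2 ∧ 1/2 = 1/2
¬p = ¬3/4 = 1/4
¬¬p = ¬1/4 = 3/4
(r ∧ q) → ¬¬p = 1/2 → 3/4 = 1
(p ∧ q) ↔ ((r ∧ q) → ¬¬p) = 1/2 ↔ 1 = 1/2
r → p = 1/2 → 3/4 = 1
(r → p) → p = 1 → 3/4 = 3/4
q ∨ q = 1/2 ∨ 1/2 = 1/2
((r → p) → p) → (q ∨ q) = 3/4 → 1/2 = 3/4
((p ∧ q) ↔ ((r ∧ q) → ¬¬p)) → (((r → p) → p) → (q ∨ q)) = 1/2 → 3/4 = 1
¬(((p ∧ q) ↔ ((r ∧ q) → ¬¬p)) → (((r → p) → p) → (q ∨ q))) = ¬1 = 0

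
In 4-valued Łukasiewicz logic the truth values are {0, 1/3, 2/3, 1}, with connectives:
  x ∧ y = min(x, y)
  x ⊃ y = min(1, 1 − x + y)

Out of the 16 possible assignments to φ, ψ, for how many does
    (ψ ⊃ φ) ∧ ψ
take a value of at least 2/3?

φ = 0, ψ = 0 ↦ 0  <
φ = 0, ψ = 1/3 ↦ 1/3  <
φ = 0, ψ = 2/3 ↦ 1/3  <
φ = 0, ψ = 1 ↦ 0  <
φ = 1/3, ψ = 0 ↦ 0  <
φ = 1/3, ψ = 1/3 ↦ 1/3  <
φ = 1/3, ψ = 2/3 ↦ 2/3  ≥
φ = 1/3, ψ = 1 ↦ 1/3  <
φ = 2/3, ψ = 0 ↦ 0  <
φ = 2/3, ψ = 1/3 ↦ 1/3  <
φ = 2/3, ψ = 2/3 ↦ 2/3  ≥
φ = 2/3, ψ = 1 ↦ 2/3  ≥
φ = 1, ψ = 0 ↦ 0  <
φ = 1, ψ = 1/3 ↦ 1/3  <
φ = 1, ψ = 2/3 ↦ 2/3  ≥
φ = 1, ψ = 1 ↦ 1  ≥
So 5 of the 16 assignments meet the threshold.

5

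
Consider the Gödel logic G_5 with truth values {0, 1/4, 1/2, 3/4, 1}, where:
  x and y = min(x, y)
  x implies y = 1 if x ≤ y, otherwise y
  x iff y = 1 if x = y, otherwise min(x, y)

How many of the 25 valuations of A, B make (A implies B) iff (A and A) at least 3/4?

value 1: 1 assignment (counts)
value 3/4: 3 assignments (counts)
value 1/2: 5 assignments
value 1/4: 7 assignments
value 0: 9 assignments
So 4 of the 25 assignments meet the threshold.

4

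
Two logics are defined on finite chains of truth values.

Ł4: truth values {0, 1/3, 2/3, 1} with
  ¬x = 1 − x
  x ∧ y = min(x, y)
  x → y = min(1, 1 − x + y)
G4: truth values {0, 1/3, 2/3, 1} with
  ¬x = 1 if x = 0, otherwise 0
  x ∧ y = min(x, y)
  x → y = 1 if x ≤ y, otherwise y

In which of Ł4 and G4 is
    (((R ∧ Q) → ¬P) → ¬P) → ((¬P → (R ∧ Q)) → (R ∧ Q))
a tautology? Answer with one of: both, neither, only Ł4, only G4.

In Ł4: every assignment gives 1 — tautology.
In G4: at P = 1/3, Q = 1/3, R = 1/3 the value is 1/3 — not a tautology.

only Ł4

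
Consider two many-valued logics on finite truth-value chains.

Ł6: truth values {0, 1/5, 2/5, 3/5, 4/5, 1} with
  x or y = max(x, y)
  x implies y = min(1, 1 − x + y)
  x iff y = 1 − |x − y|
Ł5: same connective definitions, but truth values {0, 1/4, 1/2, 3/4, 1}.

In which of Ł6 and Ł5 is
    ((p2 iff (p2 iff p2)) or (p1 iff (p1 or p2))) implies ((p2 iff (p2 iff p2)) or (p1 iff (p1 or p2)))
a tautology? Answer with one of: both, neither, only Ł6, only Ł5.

In Ł6: every assignment gives 1 — tautology.
In Ł5: every assignment gives 1 — tautology.

both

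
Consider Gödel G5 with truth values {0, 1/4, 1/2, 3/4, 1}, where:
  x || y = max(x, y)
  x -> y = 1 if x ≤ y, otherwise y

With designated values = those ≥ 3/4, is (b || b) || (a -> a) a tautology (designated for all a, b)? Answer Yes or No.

Yes

At a = 1/2, b = 0, for instance:
b || b = 0 || 0 = 0
a -> a = 1/2 -> 1/2 = 1
(b || b) || (a -> a) = 0 || 1 = 1
and checking the remaining 24 assignments likewise gives ≥ 3/4 in every case.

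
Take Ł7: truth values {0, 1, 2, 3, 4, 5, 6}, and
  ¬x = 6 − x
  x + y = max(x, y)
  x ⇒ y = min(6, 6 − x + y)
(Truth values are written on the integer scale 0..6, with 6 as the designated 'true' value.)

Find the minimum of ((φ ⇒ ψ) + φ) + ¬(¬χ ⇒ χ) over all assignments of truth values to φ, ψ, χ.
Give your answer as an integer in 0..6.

Take φ = 3, ψ = 0, χ = 2:
φ ⇒ ψ = 3 ⇒ 0 = 3
(φ ⇒ ψ) + φ = 3 + 3 = 3
¬χ = ¬2 = 4
¬χ ⇒ χ = 4 ⇒ 2 = 4
¬(¬χ ⇒ χ) = ¬4 = 2
((φ ⇒ ψ) + φ) + ¬(¬χ ⇒ χ) = 3 + 2 = 3
No assignment yields a value below 3, so this is the minimum.

3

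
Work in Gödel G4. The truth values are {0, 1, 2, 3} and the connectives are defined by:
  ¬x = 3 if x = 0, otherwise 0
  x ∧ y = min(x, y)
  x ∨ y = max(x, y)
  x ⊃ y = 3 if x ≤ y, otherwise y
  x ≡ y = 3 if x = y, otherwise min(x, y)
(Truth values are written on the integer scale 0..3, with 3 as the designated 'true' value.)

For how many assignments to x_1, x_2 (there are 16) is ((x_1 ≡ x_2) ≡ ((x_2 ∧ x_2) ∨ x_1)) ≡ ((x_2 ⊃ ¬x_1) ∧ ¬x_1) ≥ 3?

3

x_1 = 0, x_2 = 0 ↦ 0  <
x_1 = 0, x_2 = 1 ↦ 0  <
x_1 = 0, x_2 = 2 ↦ 0  <
x_1 = 0, x_2 = 3 ↦ 0  <
x_1 = 1, x_2 = 0 ↦ 3  ≥
x_1 = 1, x_2 = 1 ↦ 0  <
x_1 = 1, x_2 = 2 ↦ 0  <
x_1 = 1, x_2 = 3 ↦ 0  <
x_1 = 2, x_2 = 0 ↦ 3  ≥
x_1 = 2, x_2 = 1 ↦ 0  <
x_1 = 2, x_2 = 2 ↦ 0  <
x_1 = 2, x_2 = 3 ↦ 0  <
x_1 = 3, x_2 = 0 ↦ 3  ≥
x_1 = 3, x_2 = 1 ↦ 0  <
x_1 = 3, x_2 = 2 ↦ 0  <
x_1 = 3, x_2 = 3 ↦ 0  <
So 3 of the 16 assignments meet the threshold.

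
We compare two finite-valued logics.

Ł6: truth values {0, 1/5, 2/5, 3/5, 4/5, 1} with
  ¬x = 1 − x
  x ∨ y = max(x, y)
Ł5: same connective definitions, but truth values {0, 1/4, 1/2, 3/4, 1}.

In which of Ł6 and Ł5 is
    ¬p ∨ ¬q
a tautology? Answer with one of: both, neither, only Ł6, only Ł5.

neither

In Ł6: at p = 1/5, q = 1/5 the value is 4/5 — not a tautology.
In Ł5: at p = 1/4, q = 1/4 the value is 3/4 — not a tautology.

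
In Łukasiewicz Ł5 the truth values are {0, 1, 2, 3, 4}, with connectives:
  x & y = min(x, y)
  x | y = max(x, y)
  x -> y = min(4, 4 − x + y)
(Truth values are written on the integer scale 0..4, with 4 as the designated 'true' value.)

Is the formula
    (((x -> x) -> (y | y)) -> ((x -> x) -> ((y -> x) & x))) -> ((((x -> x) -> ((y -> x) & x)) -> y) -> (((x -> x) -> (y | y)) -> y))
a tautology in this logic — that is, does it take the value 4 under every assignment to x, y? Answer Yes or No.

At x = 2, y = 1, for instance:
x -> x = 2 -> 2 = 4
y | y = 1 | 1 = 1
(x -> x) -> (y | y) = 4 -> 1 = 1
x -> x = 2 -> 2 = 4
y -> x = 1 -> 2 = 4
(y -> x) & x = 4 & 2 = 2
(x -> x) -> ((y -> x) & x) = 4 -> 2 = 2
((x -> x) -> (y | y)) -> ((x -> x) -> ((y -> x) & x)) = 1 -> 2 = 4
((x -> x) -> ((y -> x) & x)) -> y = 2 -> 1 = 3
((x -> x) -> (y | y)) -> y = 1 -> 1 = 4
(((x -> x) -> ((y -> x) & x)) -> y) -> (((x -> x) -> (y | y)) -> y) = 3 -> 4 = 4
(((x -> x) -> (y | y)) -> ((x -> x) -> ((y -> x) & x))) -> ((((x -> x) -> ((y -> x) & x)) -> y) -> (((x -> x) -> (y | y)) -> y)) = 4 -> 4 = 4
and checking the remaining 24 assignments likewise gives ≥ 4 in every case.

Yes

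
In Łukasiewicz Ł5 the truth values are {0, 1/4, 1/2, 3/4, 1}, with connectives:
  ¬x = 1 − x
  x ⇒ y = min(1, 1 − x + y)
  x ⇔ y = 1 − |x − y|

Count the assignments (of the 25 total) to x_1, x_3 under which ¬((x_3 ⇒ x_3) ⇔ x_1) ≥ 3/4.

10

value 1: 5 assignments (counts)
value 3/4: 5 assignments (counts)
value 1/2: 5 assignments
value 1/4: 5 assignments
value 0: 5 assignments
So 10 of the 25 assignments meet the threshold.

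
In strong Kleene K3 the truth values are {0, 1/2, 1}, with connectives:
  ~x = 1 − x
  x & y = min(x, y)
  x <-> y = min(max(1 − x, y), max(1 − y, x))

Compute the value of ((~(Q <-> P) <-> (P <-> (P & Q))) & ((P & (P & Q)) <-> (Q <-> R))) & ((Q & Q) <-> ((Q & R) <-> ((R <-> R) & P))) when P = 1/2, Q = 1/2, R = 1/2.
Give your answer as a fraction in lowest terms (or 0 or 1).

1/2

Q <-> P = 1/2 <-> 1/2 = 1/2
~(Q <-> P) = ~1/2 = 1/2
P & Q = 1/2 & 1/2 = 1/2
P <-> (P & Q) = 1/2 <-> 1/2 = 1/2
~(Q <-> P) <-> (P <-> (P & Q)) = 1/2 <-> 1/2 = 1/2
P & Q = 1/2 & 1/2 = 1/2
P & (P & Q) = 1/2 & 1/2 = 1/2
Q <-> R = 1/2 <-> 1/2 = 1/2
(P & (P & Q)) <-> (Q <-> R) = 1/2 <-> 1/2 = 1/2
(~(Q <-> P) <-> (P <-> (P & Q))) & ((P & (P & Q)) <-> (Q <-> R)) = 1/2 & 1/2 = 1/2
Q & Q = 1/2 & 1/2 = 1/2
Q & R = 1/2 & 1/2 = 1/2
R <-> R = 1/2 <-> 1/2 = 1/2
(R <-> R) & P = 1/2 & 1/2 = 1/2
(Q & R) <-> ((R <-> R) & P) = 1/2 <-> 1/2 = 1/2
(Q & Q) <-> ((Q & R) <-> ((R <-> R) & P)) = 1/2 <-> 1/2 = 1/2
((~(Q <-> P) <-> (P <-> (P & Q))) & ((P & (P & Q)) <-> (Q <-> R))) & ((Q & Q) <-> ((Q & R) <-> ((R <-> R) & P))) = 1/2 & 1/2 = 1/2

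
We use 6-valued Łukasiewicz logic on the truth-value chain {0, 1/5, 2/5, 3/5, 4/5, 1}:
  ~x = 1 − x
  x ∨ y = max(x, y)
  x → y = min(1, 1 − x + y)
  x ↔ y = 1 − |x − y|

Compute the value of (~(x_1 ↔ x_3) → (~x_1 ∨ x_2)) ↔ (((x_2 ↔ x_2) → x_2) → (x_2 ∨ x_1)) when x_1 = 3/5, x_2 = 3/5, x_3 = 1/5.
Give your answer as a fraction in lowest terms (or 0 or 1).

1

x_1 ↔ x_3 = 3/5 ↔ 1/5 = 3/5
~(x_1 ↔ x_3) = ~3/5 = 2/5
~x_1 = ~3/5 = 2/5
~x_1 ∨ x_2 = 2/5 ∨ 3/5 = 3/5
~(x_1 ↔ x_3) → (~x_1 ∨ x_2) = 2/5 → 3/5 = 1
x_2 ↔ x_2 = 3/5 ↔ 3/5 = 1
(x_2 ↔ x_2) → x_2 = 1 → 3/5 = 3/5
x_2 ∨ x_1 = 3/5 ∨ 3/5 = 3/5
((x_2 ↔ x_2) → x_2) → (x_2 ∨ x_1) = 3/5 → 3/5 = 1
(~(x_1 ↔ x_3) → (~x_1 ∨ x_2)) ↔ (((x_2 ↔ x_2) → x_2) → (x_2 ∨ x_1)) = 1 ↔ 1 = 1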